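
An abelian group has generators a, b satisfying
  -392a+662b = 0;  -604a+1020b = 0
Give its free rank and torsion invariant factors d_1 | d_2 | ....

Answer: M ≅ ℤ/2 ⊕ ℤ/4

Derivation:
rank_ℚ(R)=2; free=2−2=0
SNF(R) diag = [2, 4] → torsion [2, 4]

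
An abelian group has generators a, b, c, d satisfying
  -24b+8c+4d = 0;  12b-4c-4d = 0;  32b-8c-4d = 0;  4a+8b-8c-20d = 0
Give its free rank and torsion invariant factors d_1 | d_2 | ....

rank_ℚ(R)=4; free=4−4=0
SNF(R) diag = [4, 4, 4, 8] → torsion [4, 4, 4, 8]

Answer: M ≅ ℤ/4 ⊕ ℤ/4 ⊕ ℤ/4 ⊕ ℤ/8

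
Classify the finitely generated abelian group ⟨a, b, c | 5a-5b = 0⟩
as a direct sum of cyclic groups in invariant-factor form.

rank_ℚ(R)=1; free=3−1=2
SNF(R) diag = [5] → torsion [5]

Answer: M ≅ ℤ^2 ⊕ ℤ/5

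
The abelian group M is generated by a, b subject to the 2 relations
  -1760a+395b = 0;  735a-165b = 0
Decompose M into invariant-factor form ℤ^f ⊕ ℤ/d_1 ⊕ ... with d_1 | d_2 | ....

Answer: M ≅ ℤ/5 ⊕ ℤ/15

Derivation:
rank_ℚ(R)=2; free=2−2=0
SNF(R) diag = [5, 15] → torsion [5, 15]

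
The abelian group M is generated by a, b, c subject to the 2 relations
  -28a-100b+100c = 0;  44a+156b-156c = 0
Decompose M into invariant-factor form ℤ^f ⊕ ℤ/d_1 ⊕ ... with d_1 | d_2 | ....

rank_ℚ(R)=2; free=3−2=1
SNF(R) diag = [4, 8] → torsion [4, 8]

Answer: M ≅ ℤ^1 ⊕ ℤ/4 ⊕ ℤ/8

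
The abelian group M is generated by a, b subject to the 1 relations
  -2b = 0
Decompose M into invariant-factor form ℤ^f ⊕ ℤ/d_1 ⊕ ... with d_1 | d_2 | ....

rank_ℚ(R)=1; free=2−1=1
SNF(R) diag = [2] → torsion [2]

Answer: M ≅ ℤ^1 ⊕ ℤ/2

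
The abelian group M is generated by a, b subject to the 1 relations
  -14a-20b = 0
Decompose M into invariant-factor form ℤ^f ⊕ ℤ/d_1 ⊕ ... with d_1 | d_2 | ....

Answer: M ≅ ℤ^1 ⊕ ℤ/2

Derivation:
rank_ℚ(R)=1; free=2−1=1
SNF(R) diag = [2] → torsion [2]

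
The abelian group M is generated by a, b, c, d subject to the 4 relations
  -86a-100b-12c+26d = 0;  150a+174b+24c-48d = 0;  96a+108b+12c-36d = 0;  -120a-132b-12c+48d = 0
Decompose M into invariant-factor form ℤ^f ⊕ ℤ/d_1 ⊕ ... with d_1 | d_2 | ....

Answer: M ≅ ℤ/2 ⊕ ℤ/6 ⊕ ℤ/12 ⊕ ℤ/12

Derivation:
rank_ℚ(R)=4; free=4−4=0
SNF(R) diag = [2, 6, 12, 12] → torsion [2, 6, 12, 12]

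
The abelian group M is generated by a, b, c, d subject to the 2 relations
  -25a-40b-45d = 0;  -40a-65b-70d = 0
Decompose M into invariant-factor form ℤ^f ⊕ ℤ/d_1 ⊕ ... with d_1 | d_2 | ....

Answer: M ≅ ℤ^2 ⊕ ℤ/5 ⊕ ℤ/5

Derivation:
rank_ℚ(R)=2; free=4−2=2
SNF(R) diag = [5, 5] → torsion [5, 5]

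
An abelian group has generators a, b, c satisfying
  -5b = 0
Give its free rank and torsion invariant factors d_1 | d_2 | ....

rank_ℚ(R)=1; free=3−1=2
SNF(R) diag = [5] → torsion [5]

Answer: M ≅ ℤ^2 ⊕ ℤ/5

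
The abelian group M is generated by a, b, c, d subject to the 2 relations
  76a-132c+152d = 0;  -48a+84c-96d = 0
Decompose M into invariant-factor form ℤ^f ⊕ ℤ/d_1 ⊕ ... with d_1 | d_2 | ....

Answer: M ≅ ℤ^2 ⊕ ℤ/4 ⊕ ℤ/12

Derivation:
rank_ℚ(R)=2; free=4−2=2
SNF(R) diag = [4, 12] → torsion [4, 12]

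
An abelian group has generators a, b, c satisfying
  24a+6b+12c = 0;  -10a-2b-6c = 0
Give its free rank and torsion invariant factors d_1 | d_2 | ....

rank_ℚ(R)=2; free=3−2=1
SNF(R) diag = [2, 6] → torsion [2, 6]

Answer: M ≅ ℤ^1 ⊕ ℤ/2 ⊕ ℤ/6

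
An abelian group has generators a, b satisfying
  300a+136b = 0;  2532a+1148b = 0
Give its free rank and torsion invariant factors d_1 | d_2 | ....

Answer: M ≅ ℤ/4 ⊕ ℤ/12

Derivation:
rank_ℚ(R)=2; free=2−2=0
SNF(R) diag = [4, 12] → torsion [4, 12]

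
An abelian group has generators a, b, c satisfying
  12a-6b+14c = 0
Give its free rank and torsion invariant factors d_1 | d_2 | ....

Answer: M ≅ ℤ^2 ⊕ ℤ/2

Derivation:
rank_ℚ(R)=1; free=3−1=2
SNF(R) diag = [2] → torsion [2]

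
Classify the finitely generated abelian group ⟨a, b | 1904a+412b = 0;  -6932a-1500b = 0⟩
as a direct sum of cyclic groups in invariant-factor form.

Answer: M ≅ ℤ/4 ⊕ ℤ/4

Derivation:
rank_ℚ(R)=2; free=2−2=0
SNF(R) diag = [4, 4] → torsion [4, 4]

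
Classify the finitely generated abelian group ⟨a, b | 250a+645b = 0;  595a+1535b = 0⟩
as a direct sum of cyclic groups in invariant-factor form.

rank_ℚ(R)=2; free=2−2=0
SNF(R) diag = [5, 5] → torsion [5, 5]

Answer: M ≅ ℤ/5 ⊕ ℤ/5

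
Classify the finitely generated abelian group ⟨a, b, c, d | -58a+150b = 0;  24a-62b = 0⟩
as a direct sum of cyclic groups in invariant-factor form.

rank_ℚ(R)=2; free=4−2=2
SNF(R) diag = [2, 2] → torsion [2, 2]

Answer: M ≅ ℤ^2 ⊕ ℤ/2 ⊕ ℤ/2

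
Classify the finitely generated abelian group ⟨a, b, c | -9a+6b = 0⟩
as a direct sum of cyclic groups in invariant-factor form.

rank_ℚ(R)=1; free=3−1=2
SNF(R) diag = [3] → torsion [3]

Answer: M ≅ ℤ^2 ⊕ ℤ/3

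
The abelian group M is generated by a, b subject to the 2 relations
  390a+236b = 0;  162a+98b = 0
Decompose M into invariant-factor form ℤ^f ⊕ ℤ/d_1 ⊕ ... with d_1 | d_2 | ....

rank_ℚ(R)=2; free=2−2=0
SNF(R) diag = [2, 6] → torsion [2, 6]

Answer: M ≅ ℤ/2 ⊕ ℤ/6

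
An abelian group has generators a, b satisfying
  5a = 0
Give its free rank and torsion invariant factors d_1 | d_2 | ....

Answer: M ≅ ℤ^1 ⊕ ℤ/5

Derivation:
rank_ℚ(R)=1; free=2−1=1
SNF(R) diag = [5] → torsion [5]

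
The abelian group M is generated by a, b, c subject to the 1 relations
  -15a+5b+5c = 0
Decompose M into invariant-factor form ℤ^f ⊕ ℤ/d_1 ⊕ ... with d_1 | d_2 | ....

rank_ℚ(R)=1; free=3−1=2
SNF(R) diag = [5] → torsion [5]

Answer: M ≅ ℤ^2 ⊕ ℤ/5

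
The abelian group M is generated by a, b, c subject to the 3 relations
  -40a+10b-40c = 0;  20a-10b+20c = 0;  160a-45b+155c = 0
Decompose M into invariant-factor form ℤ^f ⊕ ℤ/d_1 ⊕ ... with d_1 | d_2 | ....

Answer: M ≅ ℤ/5 ⊕ ℤ/10 ⊕ ℤ/20

Derivation:
rank_ℚ(R)=3; free=3−3=0
SNF(R) diag = [5, 10, 20] → torsion [5, 10, 20]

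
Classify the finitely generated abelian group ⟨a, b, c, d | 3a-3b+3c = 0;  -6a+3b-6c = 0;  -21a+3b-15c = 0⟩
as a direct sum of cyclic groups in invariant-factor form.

Answer: M ≅ ℤ^1 ⊕ ℤ/3 ⊕ ℤ/3 ⊕ ℤ/6

Derivation:
rank_ℚ(R)=3; free=4−3=1
SNF(R) diag = [3, 3, 6] → torsion [3, 3, 6]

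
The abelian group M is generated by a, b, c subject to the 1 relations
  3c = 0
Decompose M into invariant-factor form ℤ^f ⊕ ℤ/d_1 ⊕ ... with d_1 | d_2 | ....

Answer: M ≅ ℤ^2 ⊕ ℤ/3

Derivation:
rank_ℚ(R)=1; free=3−1=2
SNF(R) diag = [3] → torsion [3]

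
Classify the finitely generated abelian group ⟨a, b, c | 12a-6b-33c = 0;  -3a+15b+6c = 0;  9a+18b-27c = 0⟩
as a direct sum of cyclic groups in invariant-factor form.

Answer: M ≅ ℤ/3 ⊕ ℤ/9 ⊕ ℤ/9

Derivation:
rank_ℚ(R)=3; free=3−3=0
SNF(R) diag = [3, 9, 9] → torsion [3, 9, 9]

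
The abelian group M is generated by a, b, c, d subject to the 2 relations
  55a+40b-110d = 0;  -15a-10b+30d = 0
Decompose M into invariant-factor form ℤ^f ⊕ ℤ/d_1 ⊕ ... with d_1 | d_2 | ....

Answer: M ≅ ℤ^2 ⊕ ℤ/5 ⊕ ℤ/10

Derivation:
rank_ℚ(R)=2; free=4−2=2
SNF(R) diag = [5, 10] → torsion [5, 10]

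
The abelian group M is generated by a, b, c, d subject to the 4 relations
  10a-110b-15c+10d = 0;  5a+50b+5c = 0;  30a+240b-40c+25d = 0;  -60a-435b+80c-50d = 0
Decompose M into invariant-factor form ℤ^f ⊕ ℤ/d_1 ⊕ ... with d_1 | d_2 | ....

rank_ℚ(R)=4; free=4−4=0
SNF(R) diag = [5, 5, 15, 45] → torsion [5, 5, 15, 45]

Answer: M ≅ ℤ/5 ⊕ ℤ/5 ⊕ ℤ/15 ⊕ ℤ/45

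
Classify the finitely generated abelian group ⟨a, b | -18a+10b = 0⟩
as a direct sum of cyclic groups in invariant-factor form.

rank_ℚ(R)=1; free=2−1=1
SNF(R) diag = [2] → torsion [2]

Answer: M ≅ ℤ^1 ⊕ ℤ/2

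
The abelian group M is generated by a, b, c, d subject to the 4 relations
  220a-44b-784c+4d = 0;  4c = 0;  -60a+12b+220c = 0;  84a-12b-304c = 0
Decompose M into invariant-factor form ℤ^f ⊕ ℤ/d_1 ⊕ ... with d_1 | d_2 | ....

Answer: M ≅ ℤ/4 ⊕ ℤ/4 ⊕ ℤ/12 ⊕ ℤ/24

Derivation:
rank_ℚ(R)=4; free=4−4=0
SNF(R) diag = [4, 4, 12, 24] → torsion [4, 4, 12, 24]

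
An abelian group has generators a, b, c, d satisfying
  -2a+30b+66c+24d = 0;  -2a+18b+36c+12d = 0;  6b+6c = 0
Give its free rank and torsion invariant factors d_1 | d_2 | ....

rank_ℚ(R)=3; free=4−3=1
SNF(R) diag = [2, 6, 6] → torsion [2, 6, 6]

Answer: M ≅ ℤ^1 ⊕ ℤ/2 ⊕ ℤ/6 ⊕ ℤ/6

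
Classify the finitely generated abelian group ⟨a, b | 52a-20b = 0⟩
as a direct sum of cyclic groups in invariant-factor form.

rank_ℚ(R)=1; free=2−1=1
SNF(R) diag = [4] → torsion [4]

Answer: M ≅ ℤ^1 ⊕ ℤ/4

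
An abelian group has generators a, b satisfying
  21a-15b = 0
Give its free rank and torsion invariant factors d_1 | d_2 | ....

Answer: M ≅ ℤ^1 ⊕ ℤ/3

Derivation:
rank_ℚ(R)=1; free=2−1=1
SNF(R) diag = [3] → torsion [3]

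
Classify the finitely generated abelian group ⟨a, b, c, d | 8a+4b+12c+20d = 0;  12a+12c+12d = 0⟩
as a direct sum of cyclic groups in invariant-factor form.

Answer: M ≅ ℤ^2 ⊕ ℤ/4 ⊕ ℤ/12

Derivation:
rank_ℚ(R)=2; free=4−2=2
SNF(R) diag = [4, 12] → torsion [4, 12]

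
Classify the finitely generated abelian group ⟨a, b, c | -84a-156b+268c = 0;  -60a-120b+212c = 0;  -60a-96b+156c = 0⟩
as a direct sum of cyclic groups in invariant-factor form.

Answer: M ≅ ℤ/4 ⊕ ℤ/12 ⊕ ℤ/24

Derivation:
rank_ℚ(R)=3; free=3−3=0
SNF(R) diag = [4, 12, 24] → torsion [4, 12, 24]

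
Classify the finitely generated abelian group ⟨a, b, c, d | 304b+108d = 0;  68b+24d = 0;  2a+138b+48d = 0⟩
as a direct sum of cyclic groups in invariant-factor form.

rank_ℚ(R)=3; free=4−3=1
SNF(R) diag = [2, 4, 12] → torsion [2, 4, 12]

Answer: M ≅ ℤ^1 ⊕ ℤ/2 ⊕ ℤ/4 ⊕ ℤ/12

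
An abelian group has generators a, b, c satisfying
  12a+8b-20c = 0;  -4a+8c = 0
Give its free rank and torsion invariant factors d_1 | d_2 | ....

Answer: M ≅ ℤ^1 ⊕ ℤ/4 ⊕ ℤ/4

Derivation:
rank_ℚ(R)=2; free=3−2=1
SNF(R) diag = [4, 4] → torsion [4, 4]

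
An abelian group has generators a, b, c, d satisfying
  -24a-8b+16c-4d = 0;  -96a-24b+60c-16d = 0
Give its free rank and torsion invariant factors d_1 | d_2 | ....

Answer: M ≅ ℤ^2 ⊕ ℤ/4 ⊕ ℤ/4

Derivation:
rank_ℚ(R)=2; free=4−2=2
SNF(R) diag = [4, 4] → torsion [4, 4]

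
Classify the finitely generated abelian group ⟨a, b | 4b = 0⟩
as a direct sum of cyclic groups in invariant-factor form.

rank_ℚ(R)=1; free=2−1=1
SNF(R) diag = [4] → torsion [4]

Answer: M ≅ ℤ^1 ⊕ ℤ/4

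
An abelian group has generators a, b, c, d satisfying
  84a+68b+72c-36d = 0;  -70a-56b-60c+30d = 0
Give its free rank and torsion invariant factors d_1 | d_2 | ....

Answer: M ≅ ℤ^2 ⊕ ℤ/2 ⊕ ℤ/4

Derivation:
rank_ℚ(R)=2; free=4−2=2
SNF(R) diag = [2, 4] → torsion [2, 4]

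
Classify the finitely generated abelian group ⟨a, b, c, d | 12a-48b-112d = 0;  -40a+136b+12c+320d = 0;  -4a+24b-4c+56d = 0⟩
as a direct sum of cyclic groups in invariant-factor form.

Answer: M ≅ ℤ^1 ⊕ ℤ/4 ⊕ ℤ/4 ⊕ ℤ/8

Derivation:
rank_ℚ(R)=3; free=4−3=1
SNF(R) diag = [4, 4, 8] → torsion [4, 4, 8]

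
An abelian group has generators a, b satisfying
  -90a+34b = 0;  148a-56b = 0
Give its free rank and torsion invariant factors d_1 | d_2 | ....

Answer: M ≅ ℤ/2 ⊕ ℤ/4

Derivation:
rank_ℚ(R)=2; free=2−2=0
SNF(R) diag = [2, 4] → torsion [2, 4]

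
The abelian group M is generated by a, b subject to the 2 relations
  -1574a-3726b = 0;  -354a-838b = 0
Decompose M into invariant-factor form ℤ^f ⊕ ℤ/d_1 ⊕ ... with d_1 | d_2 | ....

Answer: M ≅ ℤ/2 ⊕ ℤ/4

Derivation:
rank_ℚ(R)=2; free=2−2=0
SNF(R) diag = [2, 4] → torsion [2, 4]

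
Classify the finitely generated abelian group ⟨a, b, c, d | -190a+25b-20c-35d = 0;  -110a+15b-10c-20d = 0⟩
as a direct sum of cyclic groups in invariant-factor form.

Answer: M ≅ ℤ^2 ⊕ ℤ/5 ⊕ ℤ/5

Derivation:
rank_ℚ(R)=2; free=4−2=2
SNF(R) diag = [5, 5] → torsion [5, 5]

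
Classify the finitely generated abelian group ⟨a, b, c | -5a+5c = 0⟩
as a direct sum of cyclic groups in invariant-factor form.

Answer: M ≅ ℤ^2 ⊕ ℤ/5

Derivation:
rank_ℚ(R)=1; free=3−1=2
SNF(R) diag = [5] → torsion [5]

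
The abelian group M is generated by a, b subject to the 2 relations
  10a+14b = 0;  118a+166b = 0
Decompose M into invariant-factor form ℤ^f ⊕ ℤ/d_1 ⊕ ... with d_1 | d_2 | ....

rank_ℚ(R)=2; free=2−2=0
SNF(R) diag = [2, 4] → torsion [2, 4]

Answer: M ≅ ℤ/2 ⊕ ℤ/4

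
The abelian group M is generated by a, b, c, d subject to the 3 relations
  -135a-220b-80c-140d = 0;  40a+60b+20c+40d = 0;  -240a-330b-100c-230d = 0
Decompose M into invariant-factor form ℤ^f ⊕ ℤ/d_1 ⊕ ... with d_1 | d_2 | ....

Answer: M ≅ ℤ^1 ⊕ ℤ/5 ⊕ ℤ/10 ⊕ ℤ/20

Derivation:
rank_ℚ(R)=3; free=4−3=1
SNF(R) diag = [5, 10, 20] → torsion [5, 10, 20]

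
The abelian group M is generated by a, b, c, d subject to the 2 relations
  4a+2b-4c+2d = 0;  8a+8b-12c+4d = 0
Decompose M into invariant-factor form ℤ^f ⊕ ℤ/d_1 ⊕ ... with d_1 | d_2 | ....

Answer: M ≅ ℤ^2 ⊕ ℤ/2 ⊕ ℤ/4

Derivation:
rank_ℚ(R)=2; free=4−2=2
SNF(R) diag = [2, 4] → torsion [2, 4]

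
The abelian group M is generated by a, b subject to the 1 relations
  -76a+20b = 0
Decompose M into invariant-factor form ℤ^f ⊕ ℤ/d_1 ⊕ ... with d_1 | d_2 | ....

rank_ℚ(R)=1; free=2−1=1
SNF(R) diag = [4] → torsion [4]

Answer: M ≅ ℤ^1 ⊕ ℤ/4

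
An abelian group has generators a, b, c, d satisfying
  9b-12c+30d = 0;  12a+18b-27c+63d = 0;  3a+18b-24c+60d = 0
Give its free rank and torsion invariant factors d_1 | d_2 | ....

Answer: M ≅ ℤ^1 ⊕ ℤ/3 ⊕ ℤ/3 ⊕ ℤ/9

Derivation:
rank_ℚ(R)=3; free=4−3=1
SNF(R) diag = [3, 3, 9] → torsion [3, 3, 9]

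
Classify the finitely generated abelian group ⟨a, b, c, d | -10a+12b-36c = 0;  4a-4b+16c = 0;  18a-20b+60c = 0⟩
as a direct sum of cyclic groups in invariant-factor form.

Answer: M ≅ ℤ^1 ⊕ ℤ/2 ⊕ ℤ/4 ⊕ ℤ/8

Derivation:
rank_ℚ(R)=3; free=4−3=1
SNF(R) diag = [2, 4, 8] → torsion [2, 4, 8]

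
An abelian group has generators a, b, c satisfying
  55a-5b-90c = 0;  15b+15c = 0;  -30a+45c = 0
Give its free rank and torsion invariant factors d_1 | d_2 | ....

Answer: M ≅ ℤ/5 ⊕ ℤ/15 ⊕ ℤ/15

Derivation:
rank_ℚ(R)=3; free=3−3=0
SNF(R) diag = [5, 15, 15] → torsion [5, 15, 15]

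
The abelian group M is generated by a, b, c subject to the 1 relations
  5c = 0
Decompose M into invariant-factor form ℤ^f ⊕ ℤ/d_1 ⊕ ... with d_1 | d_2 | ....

Answer: M ≅ ℤ^2 ⊕ ℤ/5

Derivation:
rank_ℚ(R)=1; free=3−1=2
SNF(R) diag = [5] → torsion [5]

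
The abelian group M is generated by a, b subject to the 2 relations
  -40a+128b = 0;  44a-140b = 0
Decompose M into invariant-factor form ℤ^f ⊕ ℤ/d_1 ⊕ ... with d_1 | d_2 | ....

rank_ℚ(R)=2; free=2−2=0
SNF(R) diag = [4, 8] → torsion [4, 8]

Answer: M ≅ ℤ/4 ⊕ ℤ/8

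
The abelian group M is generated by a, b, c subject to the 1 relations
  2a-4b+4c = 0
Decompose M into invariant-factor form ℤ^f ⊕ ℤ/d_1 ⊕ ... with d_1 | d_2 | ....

rank_ℚ(R)=1; free=3−1=2
SNF(R) diag = [2] → torsion [2]

Answer: M ≅ ℤ^2 ⊕ ℤ/2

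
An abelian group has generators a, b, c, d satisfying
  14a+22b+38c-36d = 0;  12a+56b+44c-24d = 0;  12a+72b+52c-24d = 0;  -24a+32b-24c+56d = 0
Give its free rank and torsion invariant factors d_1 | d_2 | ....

Answer: M ≅ ℤ/2 ⊕ ℤ/4 ⊕ ℤ/8 ⊕ ℤ/8

Derivation:
rank_ℚ(R)=4; free=4−4=0
SNF(R) diag = [2, 4, 8, 8] → torsion [2, 4, 8, 8]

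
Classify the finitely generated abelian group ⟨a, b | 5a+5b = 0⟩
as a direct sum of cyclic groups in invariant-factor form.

rank_ℚ(R)=1; free=2−1=1
SNF(R) diag = [5] → torsion [5]

Answer: M ≅ ℤ^1 ⊕ ℤ/5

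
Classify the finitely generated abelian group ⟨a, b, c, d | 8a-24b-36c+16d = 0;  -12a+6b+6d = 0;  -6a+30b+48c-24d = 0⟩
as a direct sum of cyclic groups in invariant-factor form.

Answer: M ≅ ℤ^1 ⊕ ℤ/2 ⊕ ℤ/6 ⊕ ℤ/12

Derivation:
rank_ℚ(R)=3; free=4−3=1
SNF(R) diag = [2, 6, 12] → torsion [2, 6, 12]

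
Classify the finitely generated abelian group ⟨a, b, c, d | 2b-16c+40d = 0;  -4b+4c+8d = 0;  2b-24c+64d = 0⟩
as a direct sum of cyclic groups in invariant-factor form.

Answer: M ≅ ℤ^1 ⊕ ℤ/2 ⊕ ℤ/4 ⊕ ℤ/8

Derivation:
rank_ℚ(R)=3; free=4−3=1
SNF(R) diag = [2, 4, 8] → torsion [2, 4, 8]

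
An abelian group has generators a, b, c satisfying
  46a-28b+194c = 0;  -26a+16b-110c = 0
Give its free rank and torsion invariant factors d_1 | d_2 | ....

Answer: M ≅ ℤ^1 ⊕ ℤ/2 ⊕ ℤ/4

Derivation:
rank_ℚ(R)=2; free=3−2=1
SNF(R) diag = [2, 4] → torsion [2, 4]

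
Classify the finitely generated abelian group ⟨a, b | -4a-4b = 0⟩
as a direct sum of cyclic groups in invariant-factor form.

rank_ℚ(R)=1; free=2−1=1
SNF(R) diag = [4] → torsion [4]

Answer: M ≅ ℤ^1 ⊕ ℤ/4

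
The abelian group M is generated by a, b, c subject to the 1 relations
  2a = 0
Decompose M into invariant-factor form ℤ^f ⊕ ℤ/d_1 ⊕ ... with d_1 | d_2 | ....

rank_ℚ(R)=1; free=3−1=2
SNF(R) diag = [2] → torsion [2]

Answer: M ≅ ℤ^2 ⊕ ℤ/2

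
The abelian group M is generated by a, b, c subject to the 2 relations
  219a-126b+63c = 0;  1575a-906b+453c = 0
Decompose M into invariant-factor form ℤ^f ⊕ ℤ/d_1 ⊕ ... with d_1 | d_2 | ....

rank_ℚ(R)=2; free=3−2=1
SNF(R) diag = [3, 6] → torsion [3, 6]

Answer: M ≅ ℤ^1 ⊕ ℤ/3 ⊕ ℤ/6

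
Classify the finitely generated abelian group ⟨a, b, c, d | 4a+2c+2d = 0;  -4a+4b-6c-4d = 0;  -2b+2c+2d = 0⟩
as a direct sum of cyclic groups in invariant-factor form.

Answer: M ≅ ℤ^1 ⊕ ℤ/2 ⊕ ℤ/2 ⊕ ℤ/2

Derivation:
rank_ℚ(R)=3; free=4−3=1
SNF(R) diag = [2, 2, 2] → torsion [2, 2, 2]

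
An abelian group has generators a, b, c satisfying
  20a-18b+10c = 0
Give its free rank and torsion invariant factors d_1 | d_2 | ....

Answer: M ≅ ℤ^2 ⊕ ℤ/2

Derivation:
rank_ℚ(R)=1; free=3−1=2
SNF(R) diag = [2] → torsion [2]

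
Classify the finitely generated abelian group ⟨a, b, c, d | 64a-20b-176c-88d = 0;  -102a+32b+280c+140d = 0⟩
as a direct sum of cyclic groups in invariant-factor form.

Answer: M ≅ ℤ^2 ⊕ ℤ/2 ⊕ ℤ/4

Derivation:
rank_ℚ(R)=2; free=4−2=2
SNF(R) diag = [2, 4] → torsion [2, 4]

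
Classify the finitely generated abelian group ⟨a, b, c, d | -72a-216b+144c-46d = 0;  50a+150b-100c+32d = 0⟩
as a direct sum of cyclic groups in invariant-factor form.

rank_ℚ(R)=2; free=4−2=2
SNF(R) diag = [2, 2] → torsion [2, 2]

Answer: M ≅ ℤ^2 ⊕ ℤ/2 ⊕ ℤ/2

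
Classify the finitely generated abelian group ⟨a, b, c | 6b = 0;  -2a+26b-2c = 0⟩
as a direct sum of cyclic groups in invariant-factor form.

Answer: M ≅ ℤ^1 ⊕ ℤ/2 ⊕ ℤ/6

Derivation:
rank_ℚ(R)=2; free=3−2=1
SNF(R) diag = [2, 6] → torsion [2, 6]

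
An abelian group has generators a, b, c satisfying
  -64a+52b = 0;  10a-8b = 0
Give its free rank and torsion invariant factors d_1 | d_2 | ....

rank_ℚ(R)=2; free=3−2=1
SNF(R) diag = [2, 4] → torsion [2, 4]

Answer: M ≅ ℤ^1 ⊕ ℤ/2 ⊕ ℤ/4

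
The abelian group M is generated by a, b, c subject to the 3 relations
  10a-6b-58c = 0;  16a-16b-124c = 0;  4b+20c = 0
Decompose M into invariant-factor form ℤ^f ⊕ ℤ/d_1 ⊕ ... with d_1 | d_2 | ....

rank_ℚ(R)=3; free=3−3=0
SNF(R) diag = [2, 4, 4] → torsion [2, 4, 4]

Answer: M ≅ ℤ/2 ⊕ ℤ/4 ⊕ ℤ/4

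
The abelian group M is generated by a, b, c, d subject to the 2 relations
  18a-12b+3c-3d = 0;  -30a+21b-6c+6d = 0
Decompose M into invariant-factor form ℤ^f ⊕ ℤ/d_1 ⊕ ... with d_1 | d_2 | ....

Answer: M ≅ ℤ^2 ⊕ ℤ/3 ⊕ ℤ/3

Derivation:
rank_ℚ(R)=2; free=4−2=2
SNF(R) diag = [3, 3] → torsion [3, 3]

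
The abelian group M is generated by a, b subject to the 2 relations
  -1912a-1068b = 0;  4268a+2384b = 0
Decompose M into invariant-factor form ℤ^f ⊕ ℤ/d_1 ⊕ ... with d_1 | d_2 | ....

Answer: M ≅ ℤ/4 ⊕ ℤ/4

Derivation:
rank_ℚ(R)=2; free=2−2=0
SNF(R) diag = [4, 4] → torsion [4, 4]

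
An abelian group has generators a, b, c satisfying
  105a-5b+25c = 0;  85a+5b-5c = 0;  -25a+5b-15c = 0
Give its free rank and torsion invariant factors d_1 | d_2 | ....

Answer: M ≅ ℤ/5 ⊕ ℤ/10 ⊕ ℤ/30

Derivation:
rank_ℚ(R)=3; free=3−3=0
SNF(R) diag = [5, 10, 30] → torsion [5, 10, 30]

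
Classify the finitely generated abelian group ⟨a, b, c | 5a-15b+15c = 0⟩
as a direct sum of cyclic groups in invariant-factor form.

Answer: M ≅ ℤ^2 ⊕ ℤ/5

Derivation:
rank_ℚ(R)=1; free=3−1=2
SNF(R) diag = [5] → torsion [5]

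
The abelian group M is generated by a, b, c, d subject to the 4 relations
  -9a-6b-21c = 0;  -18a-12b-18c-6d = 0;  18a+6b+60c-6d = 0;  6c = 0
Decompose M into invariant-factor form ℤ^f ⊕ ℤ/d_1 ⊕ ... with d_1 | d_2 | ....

Answer: M ≅ ℤ/3 ⊕ ℤ/6 ⊕ ℤ/6 ⊕ ℤ/18

Derivation:
rank_ℚ(R)=4; free=4−4=0
SNF(R) diag = [3, 6, 6, 18] → torsion [3, 6, 6, 18]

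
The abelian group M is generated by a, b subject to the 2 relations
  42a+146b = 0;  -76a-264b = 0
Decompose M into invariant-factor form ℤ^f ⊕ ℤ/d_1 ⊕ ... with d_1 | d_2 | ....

rank_ℚ(R)=2; free=2−2=0
SNF(R) diag = [2, 4] → torsion [2, 4]

Answer: M ≅ ℤ/2 ⊕ ℤ/4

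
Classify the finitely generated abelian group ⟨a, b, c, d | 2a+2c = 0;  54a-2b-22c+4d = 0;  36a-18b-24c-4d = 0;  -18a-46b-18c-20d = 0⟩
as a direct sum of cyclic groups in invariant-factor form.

rank_ℚ(R)=4; free=4−4=0
SNF(R) diag = [2, 2, 4, 8] → torsion [2, 2, 4, 8]

Answer: M ≅ ℤ/2 ⊕ ℤ/2 ⊕ ℤ/4 ⊕ ℤ/8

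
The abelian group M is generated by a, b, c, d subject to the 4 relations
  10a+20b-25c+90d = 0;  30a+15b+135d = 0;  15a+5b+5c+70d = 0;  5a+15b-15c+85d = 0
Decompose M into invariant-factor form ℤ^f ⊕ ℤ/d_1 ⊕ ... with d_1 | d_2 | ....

Answer: M ≅ ℤ/5 ⊕ ℤ/5 ⊕ ℤ/15 ⊕ ℤ/45

Derivation:
rank_ℚ(R)=4; free=4−4=0
SNF(R) diag = [5, 5, 15, 45] → torsion [5, 5, 15, 45]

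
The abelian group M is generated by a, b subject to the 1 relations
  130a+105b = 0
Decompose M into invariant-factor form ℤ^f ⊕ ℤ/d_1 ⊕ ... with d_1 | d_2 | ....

rank_ℚ(R)=1; free=2−1=1
SNF(R) diag = [5] → torsion [5]

Answer: M ≅ ℤ^1 ⊕ ℤ/5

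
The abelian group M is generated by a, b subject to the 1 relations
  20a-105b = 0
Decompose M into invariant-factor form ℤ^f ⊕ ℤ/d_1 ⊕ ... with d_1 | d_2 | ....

rank_ℚ(R)=1; free=2−1=1
SNF(R) diag = [5] → torsion [5]

Answer: M ≅ ℤ^1 ⊕ ℤ/5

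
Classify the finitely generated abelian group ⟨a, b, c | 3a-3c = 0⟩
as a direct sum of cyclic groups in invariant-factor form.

rank_ℚ(R)=1; free=3−1=2
SNF(R) diag = [3] → torsion [3]

Answer: M ≅ ℤ^2 ⊕ ℤ/3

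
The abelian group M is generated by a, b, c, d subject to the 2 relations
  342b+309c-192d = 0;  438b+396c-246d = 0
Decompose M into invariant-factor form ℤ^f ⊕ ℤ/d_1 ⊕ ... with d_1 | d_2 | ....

Answer: M ≅ ℤ^2 ⊕ ℤ/3 ⊕ ℤ/6

Derivation:
rank_ℚ(R)=2; free=4−2=2
SNF(R) diag = [3, 6] → torsion [3, 6]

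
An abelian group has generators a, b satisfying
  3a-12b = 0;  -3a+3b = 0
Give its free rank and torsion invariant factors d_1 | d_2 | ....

Answer: M ≅ ℤ/3 ⊕ ℤ/9

Derivation:
rank_ℚ(R)=2; free=2−2=0
SNF(R) diag = [3, 9] → torsion [3, 9]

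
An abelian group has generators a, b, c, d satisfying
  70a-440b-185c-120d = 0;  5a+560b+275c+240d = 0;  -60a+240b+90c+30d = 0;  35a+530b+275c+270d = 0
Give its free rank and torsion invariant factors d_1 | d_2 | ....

rank_ℚ(R)=4; free=4−4=0
SNF(R) diag = [5, 15, 30, 90] → torsion [5, 15, 30, 90]

Answer: M ≅ ℤ/5 ⊕ ℤ/15 ⊕ ℤ/30 ⊕ ℤ/90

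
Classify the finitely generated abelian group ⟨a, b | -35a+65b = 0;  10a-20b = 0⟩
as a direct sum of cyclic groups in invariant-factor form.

Answer: M ≅ ℤ/5 ⊕ ℤ/10

Derivation:
rank_ℚ(R)=2; free=2−2=0
SNF(R) diag = [5, 10] → torsion [5, 10]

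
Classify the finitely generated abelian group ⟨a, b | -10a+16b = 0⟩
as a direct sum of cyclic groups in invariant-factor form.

Answer: M ≅ ℤ^1 ⊕ ℤ/2

Derivation:
rank_ℚ(R)=1; free=2−1=1
SNF(R) diag = [2] → torsion [2]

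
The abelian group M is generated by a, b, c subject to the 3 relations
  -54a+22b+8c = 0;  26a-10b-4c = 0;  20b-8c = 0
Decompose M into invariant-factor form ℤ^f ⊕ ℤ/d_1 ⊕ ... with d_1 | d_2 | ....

rank_ℚ(R)=3; free=3−3=0
SNF(R) diag = [2, 4, 12] → torsion [2, 4, 12]

Answer: M ≅ ℤ/2 ⊕ ℤ/4 ⊕ ℤ/12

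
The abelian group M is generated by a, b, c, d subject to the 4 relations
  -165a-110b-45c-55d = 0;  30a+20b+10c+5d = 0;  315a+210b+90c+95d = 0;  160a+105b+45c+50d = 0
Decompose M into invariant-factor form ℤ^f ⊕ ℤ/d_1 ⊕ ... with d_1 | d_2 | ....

Answer: M ≅ ℤ/5 ⊕ ℤ/5 ⊕ ℤ/5 ⊕ ℤ/5

Derivation:
rank_ℚ(R)=4; free=4−4=0
SNF(R) diag = [5, 5, 5, 5] → torsion [5, 5, 5, 5]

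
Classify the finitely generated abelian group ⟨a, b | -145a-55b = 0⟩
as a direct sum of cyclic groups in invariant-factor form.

rank_ℚ(R)=1; free=2−1=1
SNF(R) diag = [5] → torsion [5]

Answer: M ≅ ℤ^1 ⊕ ℤ/5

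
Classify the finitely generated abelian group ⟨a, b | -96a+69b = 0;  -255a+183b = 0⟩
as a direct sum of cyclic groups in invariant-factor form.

Answer: M ≅ ℤ/3 ⊕ ℤ/9

Derivation:
rank_ℚ(R)=2; free=2−2=0
SNF(R) diag = [3, 9] → torsion [3, 9]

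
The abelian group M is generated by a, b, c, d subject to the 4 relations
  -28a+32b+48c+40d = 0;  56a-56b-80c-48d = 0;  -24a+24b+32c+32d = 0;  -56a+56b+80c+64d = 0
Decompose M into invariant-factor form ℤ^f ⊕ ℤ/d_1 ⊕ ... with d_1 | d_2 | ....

Answer: M ≅ ℤ/4 ⊕ ℤ/8 ⊕ ℤ/16 ⊕ ℤ/16

Derivation:
rank_ℚ(R)=4; free=4−4=0
SNF(R) diag = [4, 8, 16, 16] → torsion [4, 8, 16, 16]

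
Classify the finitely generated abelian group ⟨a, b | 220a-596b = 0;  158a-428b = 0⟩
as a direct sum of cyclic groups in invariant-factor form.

rank_ℚ(R)=2; free=2−2=0
SNF(R) diag = [2, 4] → torsion [2, 4]

Answer: M ≅ ℤ/2 ⊕ ℤ/4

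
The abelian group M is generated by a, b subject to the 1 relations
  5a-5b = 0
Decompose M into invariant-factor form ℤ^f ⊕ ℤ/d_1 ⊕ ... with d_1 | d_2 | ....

Answer: M ≅ ℤ^1 ⊕ ℤ/5

Derivation:
rank_ℚ(R)=1; free=2−1=1
SNF(R) diag = [5] → torsion [5]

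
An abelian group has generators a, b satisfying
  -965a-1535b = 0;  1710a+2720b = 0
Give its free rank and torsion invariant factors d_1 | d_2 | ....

rank_ℚ(R)=2; free=2−2=0
SNF(R) diag = [5, 10] → torsion [5, 10]

Answer: M ≅ ℤ/5 ⊕ ℤ/10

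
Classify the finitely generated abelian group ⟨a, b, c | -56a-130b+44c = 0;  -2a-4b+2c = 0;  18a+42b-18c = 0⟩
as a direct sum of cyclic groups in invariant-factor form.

rank_ℚ(R)=3; free=3−3=0
SNF(R) diag = [2, 6, 12] → torsion [2, 6, 12]

Answer: M ≅ ℤ/2 ⊕ ℤ/6 ⊕ ℤ/12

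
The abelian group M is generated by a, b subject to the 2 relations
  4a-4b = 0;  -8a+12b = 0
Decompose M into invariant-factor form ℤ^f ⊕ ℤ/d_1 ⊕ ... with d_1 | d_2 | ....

rank_ℚ(R)=2; free=2−2=0
SNF(R) diag = [4, 4] → torsion [4, 4]

Answer: M ≅ ℤ/4 ⊕ ℤ/4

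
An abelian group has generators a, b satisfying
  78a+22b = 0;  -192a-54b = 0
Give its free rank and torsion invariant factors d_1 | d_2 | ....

rank_ℚ(R)=2; free=2−2=0
SNF(R) diag = [2, 6] → torsion [2, 6]

Answer: M ≅ ℤ/2 ⊕ ℤ/6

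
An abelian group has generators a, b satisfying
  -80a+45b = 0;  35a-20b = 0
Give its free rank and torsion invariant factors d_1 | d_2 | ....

rank_ℚ(R)=2; free=2−2=0
SNF(R) diag = [5, 5] → torsion [5, 5]

Answer: M ≅ ℤ/5 ⊕ ℤ/5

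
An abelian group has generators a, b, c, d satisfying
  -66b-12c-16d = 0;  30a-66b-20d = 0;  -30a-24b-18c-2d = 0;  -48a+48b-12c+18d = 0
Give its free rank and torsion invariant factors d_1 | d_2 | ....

Answer: M ≅ ℤ/2 ⊕ ℤ/6 ⊕ ℤ/6 ⊕ ℤ/6

Derivation:
rank_ℚ(R)=4; free=4−4=0
SNF(R) diag = [2, 6, 6, 6] → torsion [2, 6, 6, 6]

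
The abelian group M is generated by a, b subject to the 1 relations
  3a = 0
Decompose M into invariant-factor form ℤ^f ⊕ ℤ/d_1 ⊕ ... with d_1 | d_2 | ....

Answer: M ≅ ℤ^1 ⊕ ℤ/3

Derivation:
rank_ℚ(R)=1; free=2−1=1
SNF(R) diag = [3] → torsion [3]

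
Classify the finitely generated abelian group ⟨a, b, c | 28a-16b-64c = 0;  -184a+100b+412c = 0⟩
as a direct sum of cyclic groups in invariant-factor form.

rank_ℚ(R)=2; free=3−2=1
SNF(R) diag = [4, 12] → torsion [4, 12]

Answer: M ≅ ℤ^1 ⊕ ℤ/4 ⊕ ℤ/12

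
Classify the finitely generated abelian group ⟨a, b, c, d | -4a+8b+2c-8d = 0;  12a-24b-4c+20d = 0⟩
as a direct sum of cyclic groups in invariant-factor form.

rank_ℚ(R)=2; free=4−2=2
SNF(R) diag = [2, 4] → torsion [2, 4]

Answer: M ≅ ℤ^2 ⊕ ℤ/2 ⊕ ℤ/4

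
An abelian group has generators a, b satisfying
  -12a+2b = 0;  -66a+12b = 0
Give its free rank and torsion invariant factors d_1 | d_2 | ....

Answer: M ≅ ℤ/2 ⊕ ℤ/6

Derivation:
rank_ℚ(R)=2; free=2−2=0
SNF(R) diag = [2, 6] → torsion [2, 6]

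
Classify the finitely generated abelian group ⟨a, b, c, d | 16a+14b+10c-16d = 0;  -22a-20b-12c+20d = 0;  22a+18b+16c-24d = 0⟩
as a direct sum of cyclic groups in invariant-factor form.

Answer: M ≅ ℤ^1 ⊕ ℤ/2 ⊕ ℤ/2 ⊕ ℤ/2

Derivation:
rank_ℚ(R)=3; free=4−3=1
SNF(R) diag = [2, 2, 2] → torsion [2, 2, 2]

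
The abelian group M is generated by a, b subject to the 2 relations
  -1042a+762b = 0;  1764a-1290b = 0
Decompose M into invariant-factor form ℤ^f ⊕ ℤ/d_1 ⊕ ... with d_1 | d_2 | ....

Answer: M ≅ ℤ/2 ⊕ ℤ/6

Derivation:
rank_ℚ(R)=2; free=2−2=0
SNF(R) diag = [2, 6] → torsion [2, 6]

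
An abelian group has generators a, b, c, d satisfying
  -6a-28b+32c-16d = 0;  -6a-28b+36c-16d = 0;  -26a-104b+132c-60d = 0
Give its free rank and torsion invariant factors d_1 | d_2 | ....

rank_ℚ(R)=3; free=4−3=1
SNF(R) diag = [2, 4, 4] → torsion [2, 4, 4]

Answer: M ≅ ℤ^1 ⊕ ℤ/2 ⊕ ℤ/4 ⊕ ℤ/4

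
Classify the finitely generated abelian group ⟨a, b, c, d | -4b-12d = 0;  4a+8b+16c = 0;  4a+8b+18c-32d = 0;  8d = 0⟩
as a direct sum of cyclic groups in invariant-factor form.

rank_ℚ(R)=4; free=4−4=0
SNF(R) diag = [2, 4, 4, 8] → torsion [2, 4, 4, 8]

Answer: M ≅ ℤ/2 ⊕ ℤ/4 ⊕ ℤ/4 ⊕ ℤ/8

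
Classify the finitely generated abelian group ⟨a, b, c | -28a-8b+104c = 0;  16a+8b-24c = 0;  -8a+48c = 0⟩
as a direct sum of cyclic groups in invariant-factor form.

rank_ℚ(R)=3; free=3−3=0
SNF(R) diag = [4, 8, 16] → torsion [4, 8, 16]

Answer: M ≅ ℤ/4 ⊕ ℤ/8 ⊕ ℤ/16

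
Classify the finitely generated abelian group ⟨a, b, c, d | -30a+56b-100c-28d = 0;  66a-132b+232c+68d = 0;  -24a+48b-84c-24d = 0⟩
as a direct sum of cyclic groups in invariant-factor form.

Answer: M ≅ ℤ^1 ⊕ ℤ/2 ⊕ ℤ/4 ⊕ ℤ/12

Derivation:
rank_ℚ(R)=3; free=4−3=1
SNF(R) diag = [2, 4, 12] → torsion [2, 4, 12]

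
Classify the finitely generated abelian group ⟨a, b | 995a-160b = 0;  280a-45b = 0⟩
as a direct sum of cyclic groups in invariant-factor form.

rank_ℚ(R)=2; free=2−2=0
SNF(R) diag = [5, 5] → torsion [5, 5]

Answer: M ≅ ℤ/5 ⊕ ℤ/5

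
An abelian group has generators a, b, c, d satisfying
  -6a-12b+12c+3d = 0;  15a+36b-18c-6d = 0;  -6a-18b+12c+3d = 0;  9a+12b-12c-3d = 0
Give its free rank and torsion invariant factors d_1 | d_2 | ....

Answer: M ≅ ℤ/3 ⊕ ℤ/3 ⊕ ℤ/6 ⊕ ℤ/6

Derivation:
rank_ℚ(R)=4; free=4−4=0
SNF(R) diag = [3, 3, 6, 6] → torsion [3, 3, 6, 6]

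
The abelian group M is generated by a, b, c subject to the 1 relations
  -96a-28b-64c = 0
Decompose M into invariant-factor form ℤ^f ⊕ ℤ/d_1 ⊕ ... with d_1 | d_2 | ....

rank_ℚ(R)=1; free=3−1=2
SNF(R) diag = [4] → torsion [4]

Answer: M ≅ ℤ^2 ⊕ ℤ/4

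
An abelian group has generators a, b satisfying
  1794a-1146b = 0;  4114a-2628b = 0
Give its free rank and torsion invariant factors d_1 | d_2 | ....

Answer: M ≅ ℤ/2 ⊕ ℤ/6

Derivation:
rank_ℚ(R)=2; free=2−2=0
SNF(R) diag = [2, 6] → torsion [2, 6]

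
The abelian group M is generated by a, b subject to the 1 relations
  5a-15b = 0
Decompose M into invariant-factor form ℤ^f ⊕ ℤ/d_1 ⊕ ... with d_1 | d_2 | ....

rank_ℚ(R)=1; free=2−1=1
SNF(R) diag = [5] → torsion [5]

Answer: M ≅ ℤ^1 ⊕ ℤ/5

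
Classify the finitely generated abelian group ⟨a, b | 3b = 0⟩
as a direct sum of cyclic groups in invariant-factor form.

Answer: M ≅ ℤ^1 ⊕ ℤ/3

Derivation:
rank_ℚ(R)=1; free=2−1=1
SNF(R) diag = [3] → torsion [3]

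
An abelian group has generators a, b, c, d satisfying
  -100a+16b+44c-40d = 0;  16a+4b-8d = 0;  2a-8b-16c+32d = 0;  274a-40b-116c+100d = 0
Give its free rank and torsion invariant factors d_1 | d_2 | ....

Answer: M ≅ ℤ/2 ⊕ ℤ/4 ⊕ ℤ/12 ⊕ ℤ/12

Derivation:
rank_ℚ(R)=4; free=4−4=0
SNF(R) diag = [2, 4, 12, 12] → torsion [2, 4, 12, 12]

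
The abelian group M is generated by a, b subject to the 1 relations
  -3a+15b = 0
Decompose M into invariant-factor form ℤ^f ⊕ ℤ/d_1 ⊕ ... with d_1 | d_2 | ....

rank_ℚ(R)=1; free=2−1=1
SNF(R) diag = [3] → torsion [3]

Answer: M ≅ ℤ^1 ⊕ ℤ/3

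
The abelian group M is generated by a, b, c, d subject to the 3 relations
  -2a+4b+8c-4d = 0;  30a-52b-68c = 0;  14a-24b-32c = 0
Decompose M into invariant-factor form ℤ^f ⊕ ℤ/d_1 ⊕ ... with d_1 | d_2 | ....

rank_ℚ(R)=3; free=4−3=1
SNF(R) diag = [2, 4, 4] → torsion [2, 4, 4]

Answer: M ≅ ℤ^1 ⊕ ℤ/2 ⊕ ℤ/4 ⊕ ℤ/4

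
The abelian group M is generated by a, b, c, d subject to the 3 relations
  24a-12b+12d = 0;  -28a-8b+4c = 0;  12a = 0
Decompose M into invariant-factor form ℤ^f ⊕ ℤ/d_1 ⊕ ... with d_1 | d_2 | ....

Answer: M ≅ ℤ^1 ⊕ ℤ/4 ⊕ ℤ/12 ⊕ ℤ/12

Derivation:
rank_ℚ(R)=3; free=4−3=1
SNF(R) diag = [4, 12, 12] → torsion [4, 12, 12]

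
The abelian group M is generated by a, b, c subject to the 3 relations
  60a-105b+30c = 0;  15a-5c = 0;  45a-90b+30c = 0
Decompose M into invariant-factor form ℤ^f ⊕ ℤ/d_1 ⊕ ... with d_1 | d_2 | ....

rank_ℚ(R)=3; free=3−3=0
SNF(R) diag = [5, 15, 45] → torsion [5, 15, 45]

Answer: M ≅ ℤ/5 ⊕ ℤ/15 ⊕ ℤ/45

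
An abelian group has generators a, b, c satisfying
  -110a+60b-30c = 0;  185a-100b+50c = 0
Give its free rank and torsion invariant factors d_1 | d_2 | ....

rank_ℚ(R)=2; free=3−2=1
SNF(R) diag = [5, 10] → torsion [5, 10]

Answer: M ≅ ℤ^1 ⊕ ℤ/5 ⊕ ℤ/10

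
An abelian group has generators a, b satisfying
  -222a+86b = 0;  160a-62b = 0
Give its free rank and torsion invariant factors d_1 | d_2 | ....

Answer: M ≅ ℤ/2 ⊕ ℤ/2

Derivation:
rank_ℚ(R)=2; free=2−2=0
SNF(R) diag = [2, 2] → torsion [2, 2]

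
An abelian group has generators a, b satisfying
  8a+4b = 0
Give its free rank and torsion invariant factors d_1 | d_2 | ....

Answer: M ≅ ℤ^1 ⊕ ℤ/4

Derivation:
rank_ℚ(R)=1; free=2−1=1
SNF(R) diag = [4] → torsion [4]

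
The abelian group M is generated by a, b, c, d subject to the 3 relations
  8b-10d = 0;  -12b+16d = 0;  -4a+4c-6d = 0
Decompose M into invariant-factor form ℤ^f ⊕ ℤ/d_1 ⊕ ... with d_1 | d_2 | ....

Answer: M ≅ ℤ^1 ⊕ ℤ/2 ⊕ ℤ/4 ⊕ ℤ/4

Derivation:
rank_ℚ(R)=3; free=4−3=1
SNF(R) diag = [2, 4, 4] → torsion [2, 4, 4]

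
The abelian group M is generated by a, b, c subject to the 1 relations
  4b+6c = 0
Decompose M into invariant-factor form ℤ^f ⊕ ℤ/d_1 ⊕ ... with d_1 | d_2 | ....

Answer: M ≅ ℤ^2 ⊕ ℤ/2

Derivation:
rank_ℚ(R)=1; free=3−1=2
SNF(R) diag = [2] → torsion [2]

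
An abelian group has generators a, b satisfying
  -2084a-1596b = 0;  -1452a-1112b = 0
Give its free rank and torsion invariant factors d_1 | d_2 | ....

Answer: M ≅ ℤ/4 ⊕ ℤ/4

Derivation:
rank_ℚ(R)=2; free=2−2=0
SNF(R) diag = [4, 4] → torsion [4, 4]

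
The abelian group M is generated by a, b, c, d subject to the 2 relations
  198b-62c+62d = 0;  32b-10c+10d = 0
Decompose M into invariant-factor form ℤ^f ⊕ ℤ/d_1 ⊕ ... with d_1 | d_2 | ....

Answer: M ≅ ℤ^2 ⊕ ℤ/2 ⊕ ℤ/2

Derivation:
rank_ℚ(R)=2; free=4−2=2
SNF(R) diag = [2, 2] → torsion [2, 2]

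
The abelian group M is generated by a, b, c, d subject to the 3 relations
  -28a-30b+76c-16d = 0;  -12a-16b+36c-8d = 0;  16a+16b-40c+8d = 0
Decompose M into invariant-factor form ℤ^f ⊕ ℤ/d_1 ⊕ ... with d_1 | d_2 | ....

Answer: M ≅ ℤ^1 ⊕ ℤ/2 ⊕ ℤ/4 ⊕ ℤ/8

Derivation:
rank_ℚ(R)=3; free=4−3=1
SNF(R) diag = [2, 4, 8] → torsion [2, 4, 8]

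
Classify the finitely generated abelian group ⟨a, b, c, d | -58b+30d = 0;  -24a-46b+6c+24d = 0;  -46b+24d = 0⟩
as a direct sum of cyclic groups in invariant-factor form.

Answer: M ≅ ℤ^1 ⊕ ℤ/2 ⊕ ℤ/6 ⊕ ℤ/6

Derivation:
rank_ℚ(R)=3; free=4−3=1
SNF(R) diag = [2, 6, 6] → torsion [2, 6, 6]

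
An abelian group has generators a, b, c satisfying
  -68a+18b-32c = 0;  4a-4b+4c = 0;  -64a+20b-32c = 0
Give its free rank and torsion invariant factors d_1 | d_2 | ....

rank_ℚ(R)=3; free=3−3=0
SNF(R) diag = [2, 4, 8] → torsion [2, 4, 8]

Answer: M ≅ ℤ/2 ⊕ ℤ/4 ⊕ ℤ/8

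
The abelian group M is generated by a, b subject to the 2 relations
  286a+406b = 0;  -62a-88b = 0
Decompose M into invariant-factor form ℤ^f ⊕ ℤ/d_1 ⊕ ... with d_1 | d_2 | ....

rank_ℚ(R)=2; free=2−2=0
SNF(R) diag = [2, 2] → torsion [2, 2]

Answer: M ≅ ℤ/2 ⊕ ℤ/2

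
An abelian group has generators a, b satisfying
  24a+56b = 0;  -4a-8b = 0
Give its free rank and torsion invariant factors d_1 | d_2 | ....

Answer: M ≅ ℤ/4 ⊕ ℤ/8

Derivation:
rank_ℚ(R)=2; free=2−2=0
SNF(R) diag = [4, 8] → torsion [4, 8]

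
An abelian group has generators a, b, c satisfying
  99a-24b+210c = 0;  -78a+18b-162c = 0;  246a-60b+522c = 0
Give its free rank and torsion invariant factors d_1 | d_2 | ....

Answer: M ≅ ℤ/3 ⊕ ℤ/6 ⊕ ℤ/6

Derivation:
rank_ℚ(R)=3; free=3−3=0
SNF(R) diag = [3, 6, 6] → torsion [3, 6, 6]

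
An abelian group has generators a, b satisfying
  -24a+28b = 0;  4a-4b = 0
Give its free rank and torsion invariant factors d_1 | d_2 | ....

Answer: M ≅ ℤ/4 ⊕ ℤ/4

Derivation:
rank_ℚ(R)=2; free=2−2=0
SNF(R) diag = [4, 4] → torsion [4, 4]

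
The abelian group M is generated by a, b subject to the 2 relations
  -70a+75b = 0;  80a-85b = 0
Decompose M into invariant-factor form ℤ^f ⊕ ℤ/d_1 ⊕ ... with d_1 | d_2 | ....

rank_ℚ(R)=2; free=2−2=0
SNF(R) diag = [5, 10] → torsion [5, 10]

Answer: M ≅ ℤ/5 ⊕ ℤ/10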